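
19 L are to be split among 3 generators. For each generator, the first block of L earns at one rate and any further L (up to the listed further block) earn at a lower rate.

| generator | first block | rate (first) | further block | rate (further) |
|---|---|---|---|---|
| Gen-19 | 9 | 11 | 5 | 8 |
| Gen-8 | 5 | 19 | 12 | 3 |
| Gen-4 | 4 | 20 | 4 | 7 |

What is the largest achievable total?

Order all 6 blocks by rate: Gen-4/T1 20 > Gen-8/T1 19 > Gen-19/T1 11 > Gen-19/T2 8 > Gen-4/T2 7 > Gen-8/T2 3.
Gen-4 T1 at 20: fill all 4 — 15 left.
Gen-8 T1 at 19: fill all 5 — 10 left.
Gen-19/T1 (11): +9 — 1 left.
Gen-19 T2 at 8: only 1 left, fill 1.
Total = 20×4 + 19×5 + 11×9 + 8×1 = 282.

282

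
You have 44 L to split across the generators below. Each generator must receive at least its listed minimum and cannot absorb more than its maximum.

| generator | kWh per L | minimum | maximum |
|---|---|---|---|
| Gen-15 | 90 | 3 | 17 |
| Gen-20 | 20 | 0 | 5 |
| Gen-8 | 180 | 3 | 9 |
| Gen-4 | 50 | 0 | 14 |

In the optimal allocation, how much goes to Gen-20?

4

Meeting every minimum uses 3+0+3+0 = 6 L, leaving 38.
Order the generators by kWh per L: Gen-8 180 > Gen-15 90 > Gen-4 50 > Gen-20 20.
Gen-8: +6 to 9 (cap) — 32 left.
Gen-15: +14 to 17 (cap) — 18 left.
Gen-4 takes 14 more to reach its cap of 14 — 4 left.
Only 4 left; Gen-20 takes them to reach 4.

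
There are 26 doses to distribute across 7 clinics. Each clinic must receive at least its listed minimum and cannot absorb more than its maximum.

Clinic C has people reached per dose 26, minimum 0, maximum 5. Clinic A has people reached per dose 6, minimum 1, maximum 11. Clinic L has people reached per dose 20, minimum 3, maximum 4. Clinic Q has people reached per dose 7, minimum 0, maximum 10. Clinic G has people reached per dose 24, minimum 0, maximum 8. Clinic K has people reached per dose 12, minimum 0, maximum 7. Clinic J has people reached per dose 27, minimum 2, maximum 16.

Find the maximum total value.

652

Meeting every minimum uses 0+1+3+0+0+0+2 = 6 doses, leaving 20.
Order the clinics by people reached per dose: Clinic J 27 > Clinic C 26 > Clinic G 24 > Clinic L 20 > Clinic K 12 > Clinic Q 7 > Clinic A 6.
Clinic J takes 14 more to reach its cap of 16 — 6 left.
Clinic C takes 5 more to reach its cap of 5 — 1 left.
Clinic G: +1 (room for 8) → 1. Pool exhausted.
Total = 26×5 + 6×1 + 20×3 + 24×1 + 27×16 = 652.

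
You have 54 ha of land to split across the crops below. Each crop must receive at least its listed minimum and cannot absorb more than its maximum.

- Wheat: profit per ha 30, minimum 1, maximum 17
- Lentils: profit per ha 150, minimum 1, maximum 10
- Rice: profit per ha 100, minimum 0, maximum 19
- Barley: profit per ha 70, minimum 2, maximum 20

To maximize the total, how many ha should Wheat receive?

Meeting every minimum uses 1+1+0+2 = 4 ha, leaving 50.
Highest profit per ha first: Lentils 150 > Rice 100 > Barley 70 > Wheat 30.
Give Lentils 9 more to hit its cap of 10 → 41 left.
Rice takes 19 more to reach its cap of 19 → 22 left.
Barley takes 18 more to reach its cap of 20 → 4 left.
Wheat has room for 16 more but only 4 remain, so it gets 5.

5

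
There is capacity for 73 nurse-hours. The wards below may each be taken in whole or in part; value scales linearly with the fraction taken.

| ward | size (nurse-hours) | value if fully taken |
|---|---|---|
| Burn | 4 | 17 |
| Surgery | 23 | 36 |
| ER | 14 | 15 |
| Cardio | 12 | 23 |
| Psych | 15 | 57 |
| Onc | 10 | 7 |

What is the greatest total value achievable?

151.5

Rank by value-to-size ratio: Burn 17/4≈4.25, Psych 57/15≈3.8, Cardio 23/12≈1.92, Surgery 36/23≈1.57, ER 15/14≈1.07, Onc 7/10≈0.7.
Burn: take in full, 4 nurse-hours for value 17 — 69 left.
Take all of Psych (15 nurse-hours, value 57) — 54 nurse-hours left.
All 12 nurse-hours of Cardio fit (value 23) — 42 remain.
Take all of Surgery (23 nurse-hours, value 36) — 19 nurse-hours left.
All 14 nurse-hours of ER fit (value 15) — 5 remain.
Only 5 nurse-hours remain; take 5/10 of Onc for value 7×5/10 = 3.5.
Total value = 151.5.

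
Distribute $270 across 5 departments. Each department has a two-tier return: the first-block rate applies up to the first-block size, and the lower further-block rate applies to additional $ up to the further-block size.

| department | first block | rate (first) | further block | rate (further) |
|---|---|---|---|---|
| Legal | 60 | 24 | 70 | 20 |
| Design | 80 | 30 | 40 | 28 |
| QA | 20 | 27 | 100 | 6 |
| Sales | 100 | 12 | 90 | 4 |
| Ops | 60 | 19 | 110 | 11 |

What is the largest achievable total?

6900

Rank every tier by rate: Design/tier1 30 > Design/tier2 28 > QA/tier1 27 > Legal/tier1 24 > Legal/tier2 20 > Ops/tier1 19 > Sales/tier1 12 > Ops/tier2 11 > QA/tier2 6 > Sales/tier2 4.
Fill Design tier1 block (80 at 30) — 190 left.
Design/tier2 (28): +40 — 150 left.
QA tier1 at 27: fill all 20 — 130 left.
Legal/tier1 (24): +60 — 70 left.
Legal tier2 at 20: fill all 70 — 0 left.
Total = 30×80 + 28×40 + 27×20 + 24×60 + 20×70 = 6900.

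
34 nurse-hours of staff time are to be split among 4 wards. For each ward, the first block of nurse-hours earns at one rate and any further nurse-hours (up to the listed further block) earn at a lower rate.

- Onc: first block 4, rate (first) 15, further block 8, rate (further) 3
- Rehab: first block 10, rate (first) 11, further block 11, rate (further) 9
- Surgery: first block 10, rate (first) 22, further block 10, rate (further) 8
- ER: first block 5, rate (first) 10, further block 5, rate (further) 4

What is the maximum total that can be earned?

485

Order all 8 blocks by rate: Surgery/tier1 22 > Onc/tier1 15 > Rehab/tier1 11 > ER/tier1 10 > Rehab/tier2 9 > Surgery/tier2 8 > ER/tier2 4 > Onc/tier2 3.
Fill Surgery tier1 block (10 at 22) — 24 left.
Onc tier1 at 15: fill all 4 — 20 left.
Rehab/tier1 (11): +10 — 10 left.
ER/tier1 (10): +5 — 5 left.
Rehab/tier2: +5 of 11 at 9; pool empty.
Total = 22×10 + 15×4 + 11×10 + 10×5 + 9×5 = 485.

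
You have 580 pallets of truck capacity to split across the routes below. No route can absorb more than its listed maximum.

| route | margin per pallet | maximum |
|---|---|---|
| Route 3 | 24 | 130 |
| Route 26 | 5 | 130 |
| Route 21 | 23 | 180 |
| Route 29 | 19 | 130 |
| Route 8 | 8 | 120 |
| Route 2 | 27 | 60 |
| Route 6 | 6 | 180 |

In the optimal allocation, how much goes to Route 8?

Rank by margin per pallet: Route 2 27 > Route 3 24 > Route 21 23 > Route 29 19 > Route 8 8 > Route 6 6 > Route 26 5.
Route 2: +60 to 60 (cap) → 520 left.
Route 3: +130 to 130 (cap) → 390 left.
Give Route 21 180 to hit its cap of 180 → 210 left.
Give Route 29 130 to hit its cap of 130 → 80 left.
Route 8: +80 (room for 120) → 80. Pool exhausted.

80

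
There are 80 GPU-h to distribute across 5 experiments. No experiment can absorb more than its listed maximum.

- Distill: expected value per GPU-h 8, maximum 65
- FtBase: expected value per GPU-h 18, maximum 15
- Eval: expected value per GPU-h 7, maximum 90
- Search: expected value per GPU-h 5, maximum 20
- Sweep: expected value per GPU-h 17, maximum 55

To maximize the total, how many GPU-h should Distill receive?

Highest expected value per GPU-h first: FtBase 18 > Sweep 17 > Distill 8 > Eval 7 > Search 5.
FtBase: +15 to 15 (cap) ; 65 left.
Sweep: +55 to 55 (cap) ; 10 left.
Distill: +10 (room for 65) → 10. Pool exhausted.

10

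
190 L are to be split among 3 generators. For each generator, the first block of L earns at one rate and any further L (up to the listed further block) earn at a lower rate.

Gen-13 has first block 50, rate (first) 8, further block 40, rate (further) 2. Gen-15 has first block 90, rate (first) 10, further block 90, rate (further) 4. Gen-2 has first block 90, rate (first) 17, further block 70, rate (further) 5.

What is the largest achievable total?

Order all 6 blocks by rate: Gen-2/T1 17 > Gen-15/T1 10 > Gen-13/T1 8 > Gen-2/T2 5 > Gen-15/T2 4 > Gen-13/T2 2.
Gen-2 T1 at 17: fill all 90 → 100 left.
Fill Gen-15 T1 block (90 at 10) → 10 left.
10 remain; put them into Gen-13 T1 at 8.
Total = 17×90 + 10×90 + 8×10 = 2510.

2510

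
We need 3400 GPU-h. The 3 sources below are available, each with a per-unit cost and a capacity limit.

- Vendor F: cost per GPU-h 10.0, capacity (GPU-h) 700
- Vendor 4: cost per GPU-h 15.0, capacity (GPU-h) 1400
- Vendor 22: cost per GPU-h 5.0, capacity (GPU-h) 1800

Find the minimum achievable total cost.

29500

Fill from the cheapest source first.
Take 1800 from Vendor 22 at 5.0 → need 1600 more.
Vendor F (10.0): use full 700 → 900 GPU-h to go.
Take 900 from Vendor 4 at 15.0 to finish.
Cost = 1800×5.0 + 700×10.0 + 900×15.0 = 29500.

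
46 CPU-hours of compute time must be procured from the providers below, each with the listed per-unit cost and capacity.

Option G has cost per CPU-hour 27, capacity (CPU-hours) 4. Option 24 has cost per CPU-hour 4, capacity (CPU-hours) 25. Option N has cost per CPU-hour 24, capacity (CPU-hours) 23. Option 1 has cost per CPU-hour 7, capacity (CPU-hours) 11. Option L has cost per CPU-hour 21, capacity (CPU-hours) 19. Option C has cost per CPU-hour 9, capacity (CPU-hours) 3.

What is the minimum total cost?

351

Use providers in increasing cost order.
Option 24 (4): use full 25 ; 21 CPU-hours to go.
Option 1 at 7: take all 11 CPU-hours ; 10 still needed.
Take 3 from Option C at 9 ; need 7 more.
Take 7 from Option L at 21 to finish.
Option N, Option G: unused.
Cost = 25×4 + 11×7 + 3×9 + 7×21 = 351.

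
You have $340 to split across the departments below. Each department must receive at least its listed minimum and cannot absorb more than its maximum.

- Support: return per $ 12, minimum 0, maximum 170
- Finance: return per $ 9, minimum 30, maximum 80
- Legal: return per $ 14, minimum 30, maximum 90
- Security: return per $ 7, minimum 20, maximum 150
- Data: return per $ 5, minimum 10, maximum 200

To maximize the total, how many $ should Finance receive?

Meeting every minimum uses 0+30+30+20+10 = 90 $, leaving 250.
Rank by return per $: Legal 14 > Support 12 > Finance 9 > Security 7 > Data 5.
Legal: +60 to 90 (cap) → 190 left.
Support takes 170 more to reach its cap of 170 → 20 left.
Finance has room for 50 more but only 20 remain, so it gets 50.

50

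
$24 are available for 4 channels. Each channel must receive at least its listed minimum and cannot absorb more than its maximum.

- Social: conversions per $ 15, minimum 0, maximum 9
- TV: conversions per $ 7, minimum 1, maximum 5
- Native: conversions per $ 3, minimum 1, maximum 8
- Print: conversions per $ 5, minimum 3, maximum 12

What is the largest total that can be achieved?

Meeting every minimum uses 0+1+1+3 = 5 $, leaving 19.
Highest conversions per $ first: Social 15 > TV 7 > Print 5 > Native 3.
Social takes 9 more to reach its cap of 9 → 10 left.
Give TV 4 more to hit its cap of 5 → 6 left.
Only 6 left; Print takes them to reach 9.
Total = 15×9 + 7×5 + 3×1 + 5×9 = 218.

218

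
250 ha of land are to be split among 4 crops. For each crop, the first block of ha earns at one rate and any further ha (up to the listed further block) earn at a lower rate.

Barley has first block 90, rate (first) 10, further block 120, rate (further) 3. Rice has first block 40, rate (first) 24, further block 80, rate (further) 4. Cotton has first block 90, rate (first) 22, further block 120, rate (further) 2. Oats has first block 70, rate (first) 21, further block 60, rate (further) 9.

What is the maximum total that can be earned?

Rank every tier by rate: Rice/first 24 > Cotton/first 22 > Oats/first 21 > Barley/first 10 > Oats/second 9 > Rice/second 4 > Barley/second 3 > Cotton/second 2.
Fill Rice first block (40 at 24) — 210 left.
Cotton first at 22: fill all 90 — 120 left.
Oats/first (21): +70 — 50 left.
Barley/first: +50 of 90 at 10; pool empty.
Total = 24×40 + 22×90 + 21×70 + 10×50 = 4910.

4910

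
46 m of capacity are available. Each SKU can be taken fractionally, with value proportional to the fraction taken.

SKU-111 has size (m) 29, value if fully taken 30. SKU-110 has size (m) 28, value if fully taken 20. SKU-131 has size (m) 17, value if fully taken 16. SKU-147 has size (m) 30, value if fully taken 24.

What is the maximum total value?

46

Rank by value-to-size ratio: SKU-111 30/29≈1.03, SKU-131 16/17≈0.941, SKU-147 24/30≈0.8, SKU-110 20/28≈0.714.
SKU-111: take in full, 29 m for value 30 ; 17 left.
Take all of SKU-131 (17 m, value 16) ; 0 m left.
Total value = 46.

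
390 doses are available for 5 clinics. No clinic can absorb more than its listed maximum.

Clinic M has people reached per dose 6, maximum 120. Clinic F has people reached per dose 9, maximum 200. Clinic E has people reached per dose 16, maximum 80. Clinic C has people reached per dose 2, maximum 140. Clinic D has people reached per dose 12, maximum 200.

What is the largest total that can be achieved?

Rank by people reached per dose: Clinic E 16 > Clinic D 12 > Clinic F 9 > Clinic M 6 > Clinic C 2.
Clinic E takes 80 to reach its cap of 80 ; 310 left.
Clinic D: +200 to 200 (cap) ; 110 left.
Clinic F: +110 (room for 200) → 110. Pool exhausted.
Total = 9×110 + 16×80 + 12×200 = 4670.

4670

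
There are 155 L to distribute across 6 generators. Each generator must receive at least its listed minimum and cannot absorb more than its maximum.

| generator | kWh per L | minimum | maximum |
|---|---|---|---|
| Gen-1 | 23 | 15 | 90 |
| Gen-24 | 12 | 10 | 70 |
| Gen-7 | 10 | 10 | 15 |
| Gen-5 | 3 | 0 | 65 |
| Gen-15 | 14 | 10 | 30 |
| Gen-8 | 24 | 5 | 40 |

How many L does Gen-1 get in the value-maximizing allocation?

Meeting every minimum uses 15+10+10+0+10+5 = 50 L, leaving 105.
Highest kWh per L first: Gen-8 24 > Gen-1 23 > Gen-15 14 > Gen-24 12 > Gen-7 10 > Gen-5 3.
Gen-8: +35 to 40 (cap) → 70 left.
Gen-1: +70 (room for 75) → 85. Pool exhausted.

85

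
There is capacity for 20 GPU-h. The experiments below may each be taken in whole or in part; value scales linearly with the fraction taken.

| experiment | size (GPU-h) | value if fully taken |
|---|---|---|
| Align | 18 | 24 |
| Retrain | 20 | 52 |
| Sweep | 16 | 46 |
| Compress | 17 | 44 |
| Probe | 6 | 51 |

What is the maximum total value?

Sort by value density: Probe 51/6≈8.5, Sweep 46/16≈2.88, Retrain 52/20≈2.6, Compress 44/17≈2.59, Align 24/18≈1.33.
Probe: take in full, 6 GPU-h for value 51 — 14 left.
14 GPU-h left: a 14/16 share of Sweep gives 46×14/16 = 40.25.
Total value = 91.25.

91.25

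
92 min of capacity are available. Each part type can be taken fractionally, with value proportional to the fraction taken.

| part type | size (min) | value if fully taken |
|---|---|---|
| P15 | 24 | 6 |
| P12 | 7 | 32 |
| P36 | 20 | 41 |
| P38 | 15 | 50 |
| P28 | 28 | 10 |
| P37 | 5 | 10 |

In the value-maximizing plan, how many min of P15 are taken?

17

Sort by value density: P12 32/7≈4.57, P38 50/15≈3.33, P36 41/20≈2.05, P37 10/5≈2, P28 10/28≈0.357, P15 6/24≈0.25.
Take all of P12 (7 min, value 32) ; 85 min left.
P38: take in full, 15 min for value 50 ; 70 left.
All 20 min of P36 fit (value 41) ; 50 remain.
Take all of P37 (5 min, value 10) ; 45 min left.
All 28 min of P28 fit (value 10) ; 17 remain.
Only 17 min remain; take 17/24 of P15 for value 6×17/24 = 4.25.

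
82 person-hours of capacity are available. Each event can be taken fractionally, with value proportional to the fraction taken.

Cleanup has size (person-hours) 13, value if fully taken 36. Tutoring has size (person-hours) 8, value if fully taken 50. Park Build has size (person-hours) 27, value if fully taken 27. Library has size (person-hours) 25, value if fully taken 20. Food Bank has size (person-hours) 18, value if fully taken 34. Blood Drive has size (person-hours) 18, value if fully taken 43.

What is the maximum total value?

Rank by value-to-size ratio: Tutoring 50/8≈6.25, Cleanup 36/13≈2.77, Blood Drive 43/18≈2.39, Food Bank 34/18≈1.89, Park Build 27/27≈1, Library 20/25≈0.8.
Take all of Tutoring (8 person-hours, value 50) → 74 person-hours left.
All 13 person-hours of Cleanup fit (value 36) → 61 remain.
Take all of Blood Drive (18 person-hours, value 43) → 43 person-hours left.
Food Bank: take in full, 18 person-hours for value 34 → 25 left.
Fill the last 25 person-hours with part of Park Build: 25/27 of it earns 25.
Total value = 188.

188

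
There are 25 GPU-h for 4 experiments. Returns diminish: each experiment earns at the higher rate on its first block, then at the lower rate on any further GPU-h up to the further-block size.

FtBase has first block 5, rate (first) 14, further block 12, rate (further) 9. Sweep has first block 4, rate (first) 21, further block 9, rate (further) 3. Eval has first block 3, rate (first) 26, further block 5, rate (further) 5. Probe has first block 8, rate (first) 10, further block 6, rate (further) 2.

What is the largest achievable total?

357

Order all 8 blocks by rate: Eval/first 26 > Sweep/first 21 > FtBase/first 14 > Probe/first 10 > FtBase/second 9 > Eval/second 5 > Sweep/second 3 > Probe/second 2.
Fill Eval first block (3 at 26) → 22 left.
Fill Sweep first block (4 at 21) → 18 left.
FtBase/first (14): +5 → 13 left.
Probe/first (10): +8 → 5 left.
5 remain; put them into FtBase second at 9.
Total = 26×3 + 21×4 + 14×5 + 10×8 + 9×5 = 357.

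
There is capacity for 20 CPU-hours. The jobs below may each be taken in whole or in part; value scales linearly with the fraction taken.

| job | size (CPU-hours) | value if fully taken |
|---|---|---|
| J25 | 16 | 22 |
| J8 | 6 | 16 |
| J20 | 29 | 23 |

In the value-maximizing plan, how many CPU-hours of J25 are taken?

14

Rank by value-to-size ratio: J8 16/6≈2.67, J25 22/16≈1.38, J20 23/29≈0.793.
J8: take in full, 6 CPU-hours for value 16 ; 14 left.
Only 14 CPU-hours remain; take 14/16 of J25 for value 22×14/16 = 19.25.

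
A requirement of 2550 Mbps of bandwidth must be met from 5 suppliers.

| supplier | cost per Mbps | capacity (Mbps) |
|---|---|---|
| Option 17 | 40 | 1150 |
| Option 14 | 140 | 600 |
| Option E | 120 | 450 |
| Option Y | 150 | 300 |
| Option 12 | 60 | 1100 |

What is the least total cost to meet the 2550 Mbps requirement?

Use suppliers in increasing cost order.
Take 1150 from Option 17 at 40 — need 1400 more.
Option 12 at 60: take all 1100 Mbps — 300 still needed.
Option E at 120: take 300 of its 450 — requirement met.
Option 14, Option Y: unused.
Cost = 1150×40 + 1100×60 + 300×120 = 148000.

148000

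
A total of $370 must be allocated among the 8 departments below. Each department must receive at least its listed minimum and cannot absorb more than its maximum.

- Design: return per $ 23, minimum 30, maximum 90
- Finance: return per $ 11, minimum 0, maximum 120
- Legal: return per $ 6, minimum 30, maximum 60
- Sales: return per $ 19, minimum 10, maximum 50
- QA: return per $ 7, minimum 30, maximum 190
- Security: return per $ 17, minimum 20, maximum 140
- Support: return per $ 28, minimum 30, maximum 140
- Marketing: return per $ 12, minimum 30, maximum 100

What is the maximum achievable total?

7650

Meeting every minimum uses 30+0+30+10+30+20+30+30 = 180 $, leaving 190.
Order the departments by return per $: Support 28 > Design 23 > Sales 19 > Security 17 > Marketing 12 > Finance 11 > QA 7 > Legal 6.
Support takes 110 more to reach its cap of 140 — 80 left.
Give Design 60 more to hit its cap of 90 — 20 left.
Only 20 left; Sales takes them to reach 30.
Total = 23×90 + 6×30 + 19×30 + 7×30 + 17×20 + 28×140 + 12×30 = 7650.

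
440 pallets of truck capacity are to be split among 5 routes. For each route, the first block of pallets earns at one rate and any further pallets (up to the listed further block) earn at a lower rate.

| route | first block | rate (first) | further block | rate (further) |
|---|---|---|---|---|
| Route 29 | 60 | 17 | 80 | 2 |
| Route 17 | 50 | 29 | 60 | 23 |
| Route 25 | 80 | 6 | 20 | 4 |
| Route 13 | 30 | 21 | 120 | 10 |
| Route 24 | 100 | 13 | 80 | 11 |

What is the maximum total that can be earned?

7260

Order all 10 blocks by rate: Route 17/tier1 29 > Route 17/tier2 23 > Route 13/tier1 21 > Route 29/tier1 17 > Route 24/tier1 13 > Route 24/tier2 11 > Route 13/tier2 10 > Route 25/tier1 6 > Route 25/tier2 4 > Route 29/tier2 2.
Route 17/tier1 (29): +50 — 390 left.
Fill Route 17 tier2 block (60 at 23) — 330 left.
Fill Route 13 tier1 block (30 at 21) — 300 left.
Route 29/tier1 (17): +60 — 240 left.
Route 24/tier1 (13): +100 — 140 left.
Route 24 tier2 at 11: fill all 80 — 60 left.
Route 13/tier2: +60 of 120 at 10; pool empty.
Total = 29×50 + 23×60 + 21×30 + 17×60 + 13×100 + 11×80 + 10×60 = 7260.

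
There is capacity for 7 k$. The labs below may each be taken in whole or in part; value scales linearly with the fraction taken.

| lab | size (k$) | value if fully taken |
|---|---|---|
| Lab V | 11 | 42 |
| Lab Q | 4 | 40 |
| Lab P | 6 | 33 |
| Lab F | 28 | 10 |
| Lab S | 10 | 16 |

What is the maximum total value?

56.5

Sort by value density: Lab Q 40/4≈10, Lab P 33/6≈5.5, Lab V 42/11≈3.82, Lab S 16/10≈1.6, Lab F 10/28≈0.357.
Take all of Lab Q (4 k$, value 40) → 3 k$ left.
Only 3 k$ remain; take 3/6 of Lab P for value 33×3/6 = 16.5.
Total value = 56.5.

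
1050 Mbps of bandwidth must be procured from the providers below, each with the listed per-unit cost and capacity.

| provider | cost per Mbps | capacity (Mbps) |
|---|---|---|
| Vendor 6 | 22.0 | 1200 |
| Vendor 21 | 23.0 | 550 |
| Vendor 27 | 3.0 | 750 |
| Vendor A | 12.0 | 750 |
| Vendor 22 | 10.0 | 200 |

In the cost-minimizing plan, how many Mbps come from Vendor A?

100

Fill from the cheapest provider first.
Vendor 27 at 3.0: take all 750 Mbps ; 300 still needed.
Take 200 from Vendor 22 at 10.0 ; need 100 more.
Take 100 from Vendor A at 12.0 to finish.
Vendor 6, Vendor 21: unused.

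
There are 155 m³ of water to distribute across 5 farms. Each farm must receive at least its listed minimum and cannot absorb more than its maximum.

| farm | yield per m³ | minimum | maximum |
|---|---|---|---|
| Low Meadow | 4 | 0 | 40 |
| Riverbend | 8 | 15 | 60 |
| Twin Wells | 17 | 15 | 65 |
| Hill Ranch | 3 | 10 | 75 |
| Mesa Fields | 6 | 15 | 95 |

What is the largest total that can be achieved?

1735

Meeting every minimum uses 0+15+15+10+15 = 55 m³, leaving 100.
Highest yield per m³ first: Twin Wells 17 > Riverbend 8 > Mesa Fields 6 > Low Meadow 4 > Hill Ranch 3.
Twin Wells takes 50 more to reach its cap of 65 ; 50 left.
Give Riverbend 45 more to hit its cap of 60 ; 5 left.
Only 5 left; Mesa Fields takes them to reach 20.
Total = 8×60 + 17×65 + 3×10 + 6×20 = 1735.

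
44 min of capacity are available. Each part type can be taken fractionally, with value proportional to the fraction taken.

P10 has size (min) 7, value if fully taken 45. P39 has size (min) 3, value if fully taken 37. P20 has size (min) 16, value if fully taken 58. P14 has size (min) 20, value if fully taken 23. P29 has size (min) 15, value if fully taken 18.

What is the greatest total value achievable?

Best value per unit of size first: P39 37/3≈12.3, P10 45/7≈6.43, P20 58/16≈3.62, P29 18/15≈1.2, P14 23/20≈1.15.
Take all of P39 (3 min, value 37) — 41 min left.
Take all of P10 (7 min, value 45) — 34 min left.
P20: take in full, 16 min for value 58 — 18 left.
All 15 min of P29 fit (value 18) — 3 remain.
3 min left: a 3/20 share of P14 gives 23×3/20 = 3.45.
Total value = 161.45.

161.45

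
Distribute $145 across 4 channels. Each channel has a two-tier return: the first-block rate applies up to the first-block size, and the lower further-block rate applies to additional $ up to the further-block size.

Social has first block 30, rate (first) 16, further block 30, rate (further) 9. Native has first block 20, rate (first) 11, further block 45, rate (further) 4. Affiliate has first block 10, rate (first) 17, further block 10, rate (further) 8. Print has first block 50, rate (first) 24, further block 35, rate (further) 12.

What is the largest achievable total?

Rank every tier by rate: Print/tier1 24 > Affiliate/tier1 17 > Social/tier1 16 > Print/tier2 12 > Native/tier1 11 > Social/tier2 9 > Affiliate/tier2 8 > Native/tier2 4.
Print tier1 at 24: fill all 50 — 95 left.
Affiliate tier1 at 17: fill all 10 — 85 left.
Social/tier1 (16): +30 — 55 left.
Fill Print tier2 block (35 at 12) — 20 left.
Native/tier1 (11): +20 — 0 left.
Total = 24×50 + 17×10 + 16×30 + 12×35 + 11×20 = 2490.

2490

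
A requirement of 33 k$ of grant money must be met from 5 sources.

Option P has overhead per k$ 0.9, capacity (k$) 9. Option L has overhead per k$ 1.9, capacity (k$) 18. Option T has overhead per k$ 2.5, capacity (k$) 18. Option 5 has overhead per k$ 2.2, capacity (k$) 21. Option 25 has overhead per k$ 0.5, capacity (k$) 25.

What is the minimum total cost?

Fill from the cheapest source first.
Option 25 (0.5): use full 25 — 8 k$ to go.
Option P at 0.9: take 8 of its 9 — requirement met.
Option L, Option 5, Option T: unused.
Cost = 25×0.5 + 8×0.9 = 19.7.

19.7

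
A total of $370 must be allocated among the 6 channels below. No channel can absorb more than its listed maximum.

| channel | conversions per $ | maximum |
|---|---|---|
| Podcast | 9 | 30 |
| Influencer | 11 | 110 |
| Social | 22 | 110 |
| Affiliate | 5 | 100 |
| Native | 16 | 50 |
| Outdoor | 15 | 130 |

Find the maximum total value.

6050

Rank by conversions per $: Social 22 > Native 16 > Outdoor 15 > Influencer 11 > Podcast 9 > Affiliate 5.
Give Social 110 to hit its cap of 110 ; 260 left.
Give Native 50 to hit its cap of 50 ; 210 left.
Outdoor takes 130 to reach its cap of 130 ; 80 left.
Only 80 left; Influencer takes them to reach 80.
Total = 11×80 + 22×110 + 16×50 + 15×130 = 6050.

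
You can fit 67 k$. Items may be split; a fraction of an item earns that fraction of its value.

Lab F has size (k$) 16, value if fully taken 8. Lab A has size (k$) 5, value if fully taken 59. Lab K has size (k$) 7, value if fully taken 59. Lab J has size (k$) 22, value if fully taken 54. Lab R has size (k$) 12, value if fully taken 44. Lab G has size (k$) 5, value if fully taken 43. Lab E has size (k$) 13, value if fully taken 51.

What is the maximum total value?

Rank by value-to-size ratio: Lab A 59/5≈11.8, Lab G 43/5≈8.6, Lab K 59/7≈8.43, Lab E 51/13≈3.92, Lab R 44/12≈3.67, Lab J 54/22≈2.45, Lab F 8/16≈0.5.
All 5 k$ of Lab A fit (value 59) ; 62 remain.
All 5 k$ of Lab G fit (value 43) ; 57 remain.
All 7 k$ of Lab K fit (value 59) ; 50 remain.
Take all of Lab E (13 k$, value 51) ; 37 k$ left.
Lab R: take in full, 12 k$ for value 44 ; 25 left.
All 22 k$ of Lab J fit (value 54) ; 3 remain.
Fill the last 3 k$ with part of Lab F: 3/16 of it earns 1.5.
Total value = 311.5.

311.5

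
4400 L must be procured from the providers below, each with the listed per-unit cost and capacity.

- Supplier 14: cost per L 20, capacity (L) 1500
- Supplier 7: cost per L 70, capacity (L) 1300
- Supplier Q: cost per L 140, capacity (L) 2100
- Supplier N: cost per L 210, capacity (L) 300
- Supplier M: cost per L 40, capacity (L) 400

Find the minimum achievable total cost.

Use providers in increasing cost order.
Supplier 14 at 20: take all 1500 L — 2900 still needed.
Take 400 from Supplier M at 40 — need 2500 more.
Take 1300 from Supplier 7 at 70 — need 1200 more.
Take 1200 from Supplier Q at 140 to finish.
Supplier N: unused.
Cost = 1500×20 + 400×40 + 1300×70 + 1200×140 = 305000.

305000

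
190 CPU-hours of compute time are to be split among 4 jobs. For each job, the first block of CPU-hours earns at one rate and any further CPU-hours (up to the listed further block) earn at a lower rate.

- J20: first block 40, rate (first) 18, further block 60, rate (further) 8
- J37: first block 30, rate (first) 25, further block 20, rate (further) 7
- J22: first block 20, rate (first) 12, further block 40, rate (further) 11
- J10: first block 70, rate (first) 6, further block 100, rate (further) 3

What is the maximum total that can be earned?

Treat each block as its own option and order by rate: J37/T1 25 > J20/T1 18 > J22/T1 12 > J22/T2 11 > J20/T2 8 > J37/T2 7 > J10/T1 6 > J10/T2 3.
Fill J37 T1 block (30 at 25) — 160 left.
Fill J20 T1 block (40 at 18) — 120 left.
J22 T1 at 12: fill all 20 — 100 left.
J22 T2 at 11: fill all 40 — 60 left.
Fill J20 T2 block (60 at 8) — 0 left.
Total = 25×30 + 18×40 + 12×20 + 11×40 + 8×60 = 2630.

2630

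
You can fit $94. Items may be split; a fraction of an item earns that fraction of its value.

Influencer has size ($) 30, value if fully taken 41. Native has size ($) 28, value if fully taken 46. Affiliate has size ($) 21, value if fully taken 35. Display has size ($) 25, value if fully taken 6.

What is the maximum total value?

125.6

Sort by value density: Affiliate 35/21≈1.67, Native 46/28≈1.64, Influencer 41/30≈1.37, Display 6/25≈0.24.
Take all of Affiliate (21 $, value 35) ; 73 $ left.
All 28 $ of Native fit (value 46) ; 45 remain.
All 30 $ of Influencer fit (value 41) ; 15 remain.
15 $ left: a 15/25 share of Display gives 6×15/25 = 3.6.
Total value = 125.6.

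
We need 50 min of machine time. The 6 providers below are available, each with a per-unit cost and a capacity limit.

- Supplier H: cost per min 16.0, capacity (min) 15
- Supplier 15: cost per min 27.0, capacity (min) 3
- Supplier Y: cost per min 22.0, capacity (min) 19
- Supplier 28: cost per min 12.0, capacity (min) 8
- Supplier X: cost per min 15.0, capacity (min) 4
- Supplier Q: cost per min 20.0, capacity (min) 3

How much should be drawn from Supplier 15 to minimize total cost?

Fill from the cheapest provider first.
Take 8 from Supplier 28 at 12.0 → need 42 more.
Supplier X (15.0): use full 4 → 38 min to go.
Supplier H (16.0): use full 15 → 23 min to go.
Supplier Q at 20.0: take all 3 min → 20 still needed.
Take 19 from Supplier Y at 22.0 → need 1 more.
Supplier 15 at 27.0: take 1 of its 3 → requirement met.

1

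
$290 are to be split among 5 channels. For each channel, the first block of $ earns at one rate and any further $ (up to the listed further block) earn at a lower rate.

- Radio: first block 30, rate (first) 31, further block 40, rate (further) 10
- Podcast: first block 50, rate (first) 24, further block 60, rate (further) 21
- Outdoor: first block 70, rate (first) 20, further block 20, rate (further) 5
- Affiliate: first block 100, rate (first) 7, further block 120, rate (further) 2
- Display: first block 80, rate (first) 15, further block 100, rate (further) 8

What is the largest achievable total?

5990

Order all 10 blocks by rate: Radio/T1 31 > Podcast/T1 24 > Podcast/T2 21 > Outdoor/T1 20 > Display/T1 15 > Radio/T2 10 > Display/T2 8 > Affiliate/T1 7 > Outdoor/T2 5 > Affiliate/T2 2.
Radio T1 at 31: fill all 30 ; 260 left.
Podcast/T1 (24): +50 ; 210 left.
Fill Podcast T2 block (60 at 21) ; 150 left.
Outdoor/T1 (20): +70 ; 80 left.
Fill Display T1 block (80 at 15) ; 0 left.
Total = 31×30 + 24×50 + 21×60 + 20×70 + 15×80 = 5990.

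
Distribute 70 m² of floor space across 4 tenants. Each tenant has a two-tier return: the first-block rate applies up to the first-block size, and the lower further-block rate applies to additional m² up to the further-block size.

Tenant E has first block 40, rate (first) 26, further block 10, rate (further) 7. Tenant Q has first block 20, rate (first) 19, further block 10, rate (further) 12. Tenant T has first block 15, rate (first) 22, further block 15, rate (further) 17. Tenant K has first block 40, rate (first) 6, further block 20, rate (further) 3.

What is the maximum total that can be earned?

1655

Treat each block as its own option and order by rate: Tenant E/first 26 > Tenant T/first 22 > Tenant Q/first 19 > Tenant T/second 17 > Tenant Q/second 12 > Tenant E/second 7 > Tenant K/first 6 > Tenant K/second 3.
Fill Tenant E first block (40 at 26) — 30 left.
Tenant T first at 22: fill all 15 — 15 left.
Tenant Q first at 19: only 15 left, fill 15.
Total = 26×40 + 22×15 + 19×15 = 1655.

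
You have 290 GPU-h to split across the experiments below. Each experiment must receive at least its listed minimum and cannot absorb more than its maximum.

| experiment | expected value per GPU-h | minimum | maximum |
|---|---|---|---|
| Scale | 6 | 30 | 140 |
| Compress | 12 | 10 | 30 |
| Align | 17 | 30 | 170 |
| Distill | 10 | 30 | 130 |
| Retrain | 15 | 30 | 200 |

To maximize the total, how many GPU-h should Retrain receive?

Meeting every minimum uses 30+10+30+30+30 = 130 GPU-h, leaving 160.
Order the experiments by expected value per GPU-h: Align 17 > Retrain 15 > Compress 12 > Distill 10 > Scale 6.
Give Align 140 more to hit its cap of 170 → 20 left.
Retrain has room for 170 more but only 20 remain, so it gets 50.

50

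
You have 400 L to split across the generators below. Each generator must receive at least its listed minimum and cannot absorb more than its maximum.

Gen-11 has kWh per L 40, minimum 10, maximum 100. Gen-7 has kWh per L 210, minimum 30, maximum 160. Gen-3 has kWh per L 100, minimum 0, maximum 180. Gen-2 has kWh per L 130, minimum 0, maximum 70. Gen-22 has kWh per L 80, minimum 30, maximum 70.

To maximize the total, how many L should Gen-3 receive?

130

Meeting every minimum uses 10+30+0+0+30 = 70 L, leaving 330.
Order the generators by kWh per L: Gen-7 210 > Gen-2 130 > Gen-3 100 > Gen-22 80 > Gen-11 40.
Give Gen-7 130 more to hit its cap of 160 → 200 left.
Gen-2: +70 to 70 (cap) → 130 left.
Gen-3: +130 (room for 180) → 130. Pool exhausted.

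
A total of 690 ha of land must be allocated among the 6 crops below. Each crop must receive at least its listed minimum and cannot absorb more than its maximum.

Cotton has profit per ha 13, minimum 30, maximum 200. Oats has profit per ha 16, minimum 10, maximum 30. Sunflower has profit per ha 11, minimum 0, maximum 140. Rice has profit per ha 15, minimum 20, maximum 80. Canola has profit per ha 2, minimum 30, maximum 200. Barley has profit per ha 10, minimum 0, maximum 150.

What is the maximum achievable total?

7500

Meeting every minimum uses 30+10+0+20+30+0 = 90 ha, leaving 600.
Highest profit per ha first: Oats 16 > Rice 15 > Cotton 13 > Sunflower 11 > Barley 10 > Canola 2.
Oats takes 20 more to reach its cap of 30 ; 580 left.
Give Rice 60 more to hit its cap of 80 ; 520 left.
Give Cotton 170 more to hit its cap of 200 ; 350 left.
Sunflower takes 140 more to reach its cap of 140 ; 210 left.
Barley: +150 to 150 (cap) ; 60 left.
Canola: +60 (room for 170) → 90. Pool exhausted.
Total = 13×200 + 16×30 + 11×140 + 15×80 + 2×90 + 10×150 = 7500.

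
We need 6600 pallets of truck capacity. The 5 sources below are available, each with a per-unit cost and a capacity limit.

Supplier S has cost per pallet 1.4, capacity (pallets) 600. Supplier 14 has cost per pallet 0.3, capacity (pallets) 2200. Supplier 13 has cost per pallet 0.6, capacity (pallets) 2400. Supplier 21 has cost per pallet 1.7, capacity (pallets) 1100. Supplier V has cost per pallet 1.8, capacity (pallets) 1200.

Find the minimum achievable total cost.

Use sources in increasing cost order.
Take 2200 from Supplier 14 at 0.3 ; need 4400 more.
Supplier 13 at 0.6: take all 2400 pallets ; 2000 still needed.
Supplier S (1.4): use full 600 ; 1400 pallets to go.
Supplier 21 at 1.7: take all 1100 pallets ; 300 still needed.
Supplier V at 1.8: take 300 of its 1200 ; requirement met.
Cost = 2200×0.3 + 2400×0.6 + 600×1.4 + 1100×1.7 + 300×1.8 = 5350.

5350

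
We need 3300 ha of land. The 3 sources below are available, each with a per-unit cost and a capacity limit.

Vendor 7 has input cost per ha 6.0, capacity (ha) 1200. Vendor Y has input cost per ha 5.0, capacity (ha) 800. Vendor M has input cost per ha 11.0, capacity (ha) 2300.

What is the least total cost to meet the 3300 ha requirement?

Use sources in increasing cost order.
Vendor Y (5.0): use full 800 ; 2500 ha to go.
Take 1200 from Vendor 7 at 6.0 ; need 1300 more.
Vendor M at 11.0: take 1300 of its 2300 ; requirement met.
Cost = 800×5.0 + 1200×6.0 + 1300×11.0 = 25500.

25500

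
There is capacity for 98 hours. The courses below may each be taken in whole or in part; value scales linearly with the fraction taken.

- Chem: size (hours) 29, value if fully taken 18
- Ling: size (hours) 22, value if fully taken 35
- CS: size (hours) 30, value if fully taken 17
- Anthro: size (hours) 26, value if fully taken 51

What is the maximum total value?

Sort by value density: Anthro 51/26≈1.96, Ling 35/22≈1.59, Chem 18/29≈0.621, CS 17/30≈0.567.
Take all of Anthro (26 hours, value 51) — 72 hours left.
Take all of Ling (22 hours, value 35) — 50 hours left.
Chem: take in full, 29 hours for value 18 — 21 left.
21 hours left: a 21/30 share of CS gives 17×21/30 = 11.9.
Total value = 115.9.

115.9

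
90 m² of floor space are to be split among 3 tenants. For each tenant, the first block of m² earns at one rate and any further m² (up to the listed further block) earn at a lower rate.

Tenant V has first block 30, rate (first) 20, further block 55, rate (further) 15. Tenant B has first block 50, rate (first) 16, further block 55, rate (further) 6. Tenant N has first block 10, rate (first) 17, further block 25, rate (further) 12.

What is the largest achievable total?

1570

Treat each block as its own option and order by rate: Tenant V/tier1 20 > Tenant N/tier1 17 > Tenant B/tier1 16 > Tenant V/tier2 15 > Tenant N/tier2 12 > Tenant B/tier2 6.
Tenant V tier1 at 20: fill all 30 → 60 left.
Fill Tenant N tier1 block (10 at 17) → 50 left.
Fill Tenant B tier1 block (50 at 16) → 0 left.
Total = 20×30 + 17×10 + 16×50 = 1570.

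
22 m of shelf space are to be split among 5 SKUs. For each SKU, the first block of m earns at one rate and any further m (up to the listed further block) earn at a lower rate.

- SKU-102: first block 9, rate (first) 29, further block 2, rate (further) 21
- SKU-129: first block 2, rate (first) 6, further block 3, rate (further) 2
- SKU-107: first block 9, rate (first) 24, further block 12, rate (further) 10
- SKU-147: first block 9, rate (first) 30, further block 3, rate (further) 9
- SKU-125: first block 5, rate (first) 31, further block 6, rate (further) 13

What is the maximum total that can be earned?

657

Order all 10 blocks by rate: SKU-125/first 31 > SKU-147/first 30 > SKU-102/first 29 > SKU-107/first 24 > SKU-102/second 21 > SKU-125/second 13 > SKU-107/second 10 > SKU-147/second 9 > SKU-129/first 6 > SKU-129/second 2.
SKU-125 first at 31: fill all 5 ; 17 left.
Fill SKU-147 first block (9 at 30) ; 8 left.
8 remain; put them into SKU-102 first at 29.
Total = 31×5 + 30×9 + 29×8 = 657.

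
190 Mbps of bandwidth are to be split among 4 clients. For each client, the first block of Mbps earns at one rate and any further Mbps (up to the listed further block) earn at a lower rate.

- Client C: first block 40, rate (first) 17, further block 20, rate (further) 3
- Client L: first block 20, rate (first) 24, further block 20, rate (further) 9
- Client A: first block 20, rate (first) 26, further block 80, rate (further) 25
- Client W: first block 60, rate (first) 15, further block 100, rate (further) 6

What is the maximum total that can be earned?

4130

Order all 8 blocks by rate: Client A/T1 26 > Client A/T2 25 > Client L/T1 24 > Client C/T1 17 > Client W/T1 15 > Client L/T2 9 > Client W/T2 6 > Client C/T2 3.
Client A/T1 (26): +20 ; 170 left.
Fill Client A T2 block (80 at 25) ; 90 left.
Client L T1 at 24: fill all 20 ; 70 left.
Fill Client C T1 block (40 at 17) ; 30 left.
30 remain; put them into Client W T1 at 15.
Total = 26×20 + 25×80 + 24×20 + 17×40 + 15×30 = 4130.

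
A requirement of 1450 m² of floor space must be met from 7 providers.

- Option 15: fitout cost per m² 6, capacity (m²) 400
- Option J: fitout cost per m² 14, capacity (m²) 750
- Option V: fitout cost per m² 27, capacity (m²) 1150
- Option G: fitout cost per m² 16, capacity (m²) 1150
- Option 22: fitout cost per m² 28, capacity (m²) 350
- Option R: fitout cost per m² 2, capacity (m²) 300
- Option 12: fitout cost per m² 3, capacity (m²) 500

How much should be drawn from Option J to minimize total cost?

Fill from the cheapest provider first.
Option R (2): use full 300 — 1150 m² to go.
Option 12 (3): use full 500 — 650 m² to go.
Take 400 from Option 15 at 6 — need 250 more.
Take 250 from Option J at 14 to finish.
Option G, Option V, Option 22: unused.

250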